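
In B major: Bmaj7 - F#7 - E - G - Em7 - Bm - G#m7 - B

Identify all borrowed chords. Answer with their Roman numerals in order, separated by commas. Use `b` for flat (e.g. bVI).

B major has the diatonic set B, C#m, D#m, E, F#, G#m, A#dim. Bmaj7, F#7, E, G#m7 and B are all diatonic. But G (G–B–D) is foreign: the diatonic vi on degree 6 is G#m, whereas G comes from B minor. It is labeled bVI. But Em7 (E–G–B–D) is foreign: the diatonic IV on degree 4 is E, whereas Em7 comes from B minor. It is labeled iv7. Bm (B–D–F#) doesn't fit — on degree 1 B major would have B (I). Bm is the degree-1 chord of B minor, so it is the borrowed i.

bVI, iv7, i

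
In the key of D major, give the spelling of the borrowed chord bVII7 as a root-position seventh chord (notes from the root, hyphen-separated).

C-E-G-Bb

Scale degree 7 in D major is C#. bVII7 uses the lowered form, C, taken from D minor. Building the dominant-seventh chord from the parallel minor on C: C–E–G–Bb.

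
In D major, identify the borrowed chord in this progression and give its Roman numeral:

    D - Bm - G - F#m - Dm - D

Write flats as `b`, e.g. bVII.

In D major the diatonic chords are D, Em, F#m, G, A, Bm, C#dim. D, Bm, G and F#m are all diatonic. But Dm (D–F–A) is foreign: the diatonic I on degree 1 is D, whereas Dm comes from D minor. It is labeled i.

i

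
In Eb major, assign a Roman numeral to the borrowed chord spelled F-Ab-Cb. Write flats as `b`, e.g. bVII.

F is scale degree 2 in Eb major. F–Ab–Cb is a diminished chord — the form found in Eb minor, not the diatonic ii (Fm). Borrowed into Eb major it is written ii°.

ii°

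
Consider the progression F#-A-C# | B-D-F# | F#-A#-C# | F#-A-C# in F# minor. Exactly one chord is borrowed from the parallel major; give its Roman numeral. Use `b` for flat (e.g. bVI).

The diatonic triads in F# minor (with V from harmonic minor) are F#m, G#dim, A, Bm, C#, D, E. F#–A–C# = F#m and B–D–F# = Bm both belong to that set. F#–A#–C# is not: scale degree 1 in F# minor carries F#m (i). In F# major the chord on that degree is F#, so here it functions as I, borrowed from the parallel major.

I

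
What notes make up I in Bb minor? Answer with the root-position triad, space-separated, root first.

I is built on scale degree 1, which is Bb in both Bb minor and its parallel. Stacking thirds in Bb major on Bb gives Bb–D–F.

Bb D F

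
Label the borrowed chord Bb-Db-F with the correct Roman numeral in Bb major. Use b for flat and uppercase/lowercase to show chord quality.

The root Bb is the diatonic 1st degree of Bb major; the borrowing shows in the chord quality. Bb–Db–F is a minor chord — the form found in Bb minor, not the diatonic I (Bb). Borrowed into Bb major it is written i.

i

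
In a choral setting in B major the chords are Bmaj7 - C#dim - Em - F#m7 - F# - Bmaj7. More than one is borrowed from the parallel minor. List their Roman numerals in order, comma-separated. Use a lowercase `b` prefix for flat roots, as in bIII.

In B major the diatonic chords are B, C#m, D#m, E, F#, G#m, A#dim. Of the given chords, Bmaj7 and F# are diatonic. C#dim (C#–E–G) is not: scale degree 2 in B major carries C#m (ii). In B minor the chord on that degree is C#dim, so here it functions as ii°, borrowed from the parallel minor. Em (E–G–B) is not: scale degree 4 in B major carries E (IV). In B minor the chord on that degree is Em, so here it functions as iv, borrowed from the parallel minor. F#m7 (F#–A–C#–E) doesn't fit — on degree 5 B major would have F# (V). F#m7 is the degree-5 chord of B minor, so it is the borrowed v7.

ii°, iv, v7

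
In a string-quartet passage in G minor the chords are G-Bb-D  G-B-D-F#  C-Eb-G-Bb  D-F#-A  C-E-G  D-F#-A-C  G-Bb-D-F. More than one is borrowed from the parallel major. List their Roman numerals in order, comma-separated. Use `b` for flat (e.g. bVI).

G minor has the diatonic set Gm, Adim, Bb, Cm, D, Eb, F (with V from harmonic minor). G–Bb–D = Gm, C–Eb–G–Bb = Cm7, D–F#–A = D, D–F#–A–C = D7 and G–Bb–D–F = Gm7 are all diatonic. G–B–D–F# doesn't fit — on degree 1 G minor would have Gm (i). Gmaj7 is the degree-1 chord of G major, so it is the borrowed Imaj7. But C–E–G is foreign: the diatonic iv on degree 4 is Cm, whereas C comes from G major. It is labeled IV.

Imaj7, IV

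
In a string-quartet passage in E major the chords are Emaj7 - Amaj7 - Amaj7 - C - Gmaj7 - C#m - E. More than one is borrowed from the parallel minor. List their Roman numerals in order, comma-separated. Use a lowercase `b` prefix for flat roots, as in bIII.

In E major the diatonic chords are E, F#m, G#m, A, B, C#m, D#dim. Emaj7, Amaj7, C#m and E all belong to that set. C (C–E–G) doesn't fit — on degree 6 E major would have C#m (vi). C is the degree-6 chord of E minor, so it is the borrowed bVI. But Gmaj7 (G–B–D–F#) is foreign: the diatonic iii on degree 3 is G#m, whereas Gmaj7 comes from E minor. It is labeled bIIImaj7.

bVI, bIIImaj7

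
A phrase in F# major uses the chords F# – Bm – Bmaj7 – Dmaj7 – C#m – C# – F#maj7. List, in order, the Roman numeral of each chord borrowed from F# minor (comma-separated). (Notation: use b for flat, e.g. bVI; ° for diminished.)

The diatonic triads in F# major are F#, G#m, A#m, B, C#, D#m, E#dim. F#, Bmaj7, C# and F#maj7 are all diatonic. But Bm (B–D–F#) is foreign: the diatonic IV on degree 4 is B, whereas Bm comes from F# minor. It is labeled iv. Dmaj7 (D–F#–A–C#) is not: scale degree 6 in F# major carries D#m (vi). In F# minor the chord on that degree is Dmaj7, so here it functions as bVImaj7, borrowed from the parallel minor. C#m (C#–E–G#) is not: scale degree 5 in F# major carries C# (V). In F# minor the chord on that degree is C#m, so here it functions as v, borrowed from the parallel minor.

iv, bVImaj7, v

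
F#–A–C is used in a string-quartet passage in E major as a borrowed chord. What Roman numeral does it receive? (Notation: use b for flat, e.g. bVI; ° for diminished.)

F# is scale degree 2 in E major. F#–A–C is a diminished chord — the form found in E minor, not the diatonic ii (F#m). Borrowed into E major it is written ii°.

ii°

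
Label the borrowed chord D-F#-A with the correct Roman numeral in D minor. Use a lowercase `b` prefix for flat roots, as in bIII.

I

D is scale degree 1 in D minor. The diatonic chord on degree 1 would be Dm (i), but D–F#–A is the major chord from D major. As a borrowed chord it is labeled I.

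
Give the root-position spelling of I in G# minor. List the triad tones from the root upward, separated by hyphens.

G#-B#-D#

The root, G#, is scale degree 1 — the same note in G# minor and G# major; only the chord quality changes. Building the major chord from the parallel major on G#: G#–B#–D#.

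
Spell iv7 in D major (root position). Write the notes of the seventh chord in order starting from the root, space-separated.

iv7 is built on scale degree 4, which is G in both D major and its parallel. Building the minor-seventh chord from the parallel minor on G: G–Bb–D–F.

G Bb D F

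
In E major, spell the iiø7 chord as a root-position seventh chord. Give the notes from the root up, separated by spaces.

F# A C E

The root, F#, is scale degree 2 — the same note in E major and E minor; only the chord quality changes. In E minor the chord on F# is F#–A–C–E.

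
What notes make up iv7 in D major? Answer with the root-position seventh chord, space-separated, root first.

G Bb D F

The root, G, is scale degree 4 — the same note in D major and D minor; only the chord quality changes. In D minor the chord on G is G–Bb–D–F.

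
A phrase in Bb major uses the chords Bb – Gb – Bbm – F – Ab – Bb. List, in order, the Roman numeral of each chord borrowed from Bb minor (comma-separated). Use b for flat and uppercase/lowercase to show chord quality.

bVI, i, bVII

In Bb major the diatonic chords are Bb, Cm, Dm, Eb, F, Gm, Adim. Of the given chords, Bb and F are diatonic. Gb (Gb–Bb–Db) doesn't fit — on degree 6 Bb major would have Gm (vi). Gb is the degree-6 chord of Bb minor, so it is the borrowed bVI. But Bbm (Bb–Db–F) is foreign: the diatonic I on degree 1 is Bb, whereas Bbm comes from Bb minor. It is labeled i. Ab (Ab–C–Eb) doesn't fit — on degree 7 Bb major would have Adim (vii°). Ab is the degree-7 chord of Bb minor, so it is the borrowed bVII.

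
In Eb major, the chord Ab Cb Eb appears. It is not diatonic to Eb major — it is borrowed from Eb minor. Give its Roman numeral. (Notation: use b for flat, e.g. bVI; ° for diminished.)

iv

The root Ab is the diatonic 4th degree of Eb major; the borrowing shows in the chord quality. Diatonically Eb major has Ab (IV) on that degree; Ab–Cb–Eb is instead the minor chord native to Eb minor, so it takes the label iv.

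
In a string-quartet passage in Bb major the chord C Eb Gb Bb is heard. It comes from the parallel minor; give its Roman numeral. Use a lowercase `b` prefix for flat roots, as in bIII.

iiø7

C is scale degree 2 in Bb major. The diatonic chord on degree 2 would be Cm (ii), but C–Eb–Gb–Bb is the half-diminished-seventh chord from Bb minor. As a borrowed chord it is labeled iiø7.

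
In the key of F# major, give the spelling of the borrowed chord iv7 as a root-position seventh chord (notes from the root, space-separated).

The root, B, is scale degree 4 — the same note in F# major and F# minor; only the chord quality changes. Building the minor-seventh chord from the parallel minor on B: B–D–F#–A.

B D F# A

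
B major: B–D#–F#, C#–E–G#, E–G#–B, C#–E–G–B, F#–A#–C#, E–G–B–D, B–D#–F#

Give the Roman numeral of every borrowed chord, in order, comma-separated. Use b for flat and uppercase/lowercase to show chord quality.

iiø7, iv7

In B major the diatonic chords are B, C#m, D#m, E, F#, G#m, A#dim. Of the given chords, B–D#–F# = B, C#–E–G# = C#m, E–G#–B = E and F#–A#–C# = F# are diatonic. But C#–E–G–B is foreign: the diatonic ii on degree 2 is C#m, whereas C#m7b5 comes from B minor. It is labeled iiø7. But E–G–B–D is foreign: the diatonic IV on degree 4 is E, whereas Em7 comes from B minor. It is labeled iv7.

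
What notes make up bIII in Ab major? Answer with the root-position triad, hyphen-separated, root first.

bIII is built on the lowered scale degree 3. In Ab major degree 3 is C; lowered it becomes Cb. Building the major chord from the parallel minor on Cb: Cb–Eb–Gb.

Cb-Eb-Gb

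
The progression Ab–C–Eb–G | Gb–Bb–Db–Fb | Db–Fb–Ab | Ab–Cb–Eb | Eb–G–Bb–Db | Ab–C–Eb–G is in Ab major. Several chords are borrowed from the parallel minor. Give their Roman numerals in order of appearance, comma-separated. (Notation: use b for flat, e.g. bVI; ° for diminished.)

The diatonic triads in Ab major are Ab, Bbm, Cm, Db, Eb, Fm, Gdim. Ab–C–Eb–G = Abmaj7 and Eb–G–Bb–Db = Eb7 both belong to that set. But Gb–Bb–Db–Fb is foreign: the diatonic vii° on degree 7 is Gdim, whereas Gb7 comes from Ab minor. It is labeled bVII7. Db–Fb–Ab doesn't fit — on degree 4 Ab major would have Db (IV). Dbm is the degree-4 chord of Ab minor, so it is the borrowed iv. Ab–Cb–Eb doesn't fit — on degree 1 Ab major would have Ab (I). Abm is the degree-1 chord of Ab minor, so it is the borrowed i.

bVII7, iv, i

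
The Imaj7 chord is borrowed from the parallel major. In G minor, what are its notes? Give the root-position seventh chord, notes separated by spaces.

The root, G, is scale degree 1 — the same note in G minor and G major; only the chord quality changes. In G major the chord on G is G–B–D–F#.

G B D F#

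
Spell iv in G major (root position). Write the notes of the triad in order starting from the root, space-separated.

C Eb G

iv is built on scale degree 4, which is C in both G major and its parallel. In G minor the chord on C is C–Eb–G.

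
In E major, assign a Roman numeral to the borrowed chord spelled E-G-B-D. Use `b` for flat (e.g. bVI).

E is scale degree 1 in E major. Diatonically E major has E (I) on that degree; E–G–B–D is instead the minor-seventh chord native to E minor, so it takes the label i7.

i7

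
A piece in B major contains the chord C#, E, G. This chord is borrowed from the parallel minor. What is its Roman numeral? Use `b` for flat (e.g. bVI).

C# is scale degree 2 in B major. Diatonically B major has C#m (ii) on that degree; C#–E–G is instead the diminished chord native to B minor, so it takes the label ii°.

ii°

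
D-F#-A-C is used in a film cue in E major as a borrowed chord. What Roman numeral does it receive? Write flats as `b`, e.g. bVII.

bVII7

In E major scale degree 7 is D#; D is its lowered form, from E minor. The diatonic chord on degree 7 would be D#dim (vii°), but D–F#–A–C is the dominant-seventh chord from E minor. As a borrowed chord it is labeled bVII7.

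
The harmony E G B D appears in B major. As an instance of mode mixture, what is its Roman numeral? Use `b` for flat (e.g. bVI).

The root E is the diatonic 4th degree of B major; the borrowing shows in the chord quality. Diatonically B major has E (IV) on that degree; E–G–B–D is instead the minor-seventh chord native to B minor, so it takes the label iv7.

iv7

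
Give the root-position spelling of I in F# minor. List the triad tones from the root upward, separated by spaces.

I is built on scale degree 1, which is F# in both F# minor and its parallel. Building the major chord from the parallel major on F#: F#–A#–C#.

F# A# C#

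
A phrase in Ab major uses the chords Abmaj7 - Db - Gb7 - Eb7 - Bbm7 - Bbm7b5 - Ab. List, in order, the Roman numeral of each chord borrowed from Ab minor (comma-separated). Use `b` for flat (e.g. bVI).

In Ab major the diatonic chords are Ab, Bbm, Cm, Db, Eb, Fm, Gdim. Abmaj7, Db, Eb7, Bbm7 and Ab are all diatonic. Gb7 (Gb–Bb–Db–Fb) is not: scale degree 7 in Ab major carries Gdim (vii°). In Ab minor the chord on that degree is Gb7, so here it functions as bVII7, borrowed from the parallel minor. Bbm7b5 (Bb–Db–Fb–Ab) doesn't fit — on degree 2 Ab major would have Bbm (ii). Bbm7b5 is the degree-2 chord of Ab minor, so it is the borrowed iiø7.

bVII7, iiø7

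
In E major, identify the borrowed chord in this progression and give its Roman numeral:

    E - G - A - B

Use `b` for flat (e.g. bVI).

The diatonic triads in E major are E, F#m, G#m, A, B, C#m, D#dim. Of the given chords, E, A and B are diatonic. G (G–B–D) doesn't fit — on degree 3 E major would have G#m (iii). G is the degree-3 chord of E minor, so it is the borrowed bIII.

bIII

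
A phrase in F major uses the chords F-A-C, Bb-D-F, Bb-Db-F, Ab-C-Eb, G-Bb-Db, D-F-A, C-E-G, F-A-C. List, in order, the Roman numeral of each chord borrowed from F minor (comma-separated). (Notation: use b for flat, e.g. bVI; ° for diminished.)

iv, bIII, ii°

In F major the diatonic chords are F, Gm, Am, Bb, C, Dm, Edim. Of the given chords, F–A–C = F, Bb–D–F = Bb, D–F–A = Dm and C–E–G = C are diatonic. But Bb–Db–F is foreign: the diatonic IV on degree 4 is Bb, whereas Bbm comes from F minor. It is labeled iv. Ab–C–Eb is not: scale degree 3 in F major carries Am (iii). In F minor the chord on that degree is Ab, so here it functions as bIII, borrowed from the parallel minor. G–Bb–Db doesn't fit — on degree 2 F major would have Gm (ii). Gdim is the degree-2 chord of F minor, so it is the borrowed ii°.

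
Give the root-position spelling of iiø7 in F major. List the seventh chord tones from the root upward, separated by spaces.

G Bb Db F

iiø7 is built on scale degree 2, which is G in both F major and its parallel. Building the half-diminished-seventh chord from the parallel minor on G: G–Bb–Db–F.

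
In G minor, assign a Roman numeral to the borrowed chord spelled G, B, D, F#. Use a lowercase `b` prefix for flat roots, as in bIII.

Imaj7

The root G is the diatonic 1st degree of G minor; the borrowing shows in the chord quality. The diatonic chord on degree 1 would be Gm (i), but G–B–D–F# is the major-seventh chord from G major. As a borrowed chord it is labeled Imaj7.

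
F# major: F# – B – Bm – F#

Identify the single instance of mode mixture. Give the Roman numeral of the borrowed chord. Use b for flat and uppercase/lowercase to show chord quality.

iv

The diatonic triads in F# major are F#, G#m, A#m, B, C#, D#m, E#dim. F# and B are both diatonic. But Bm (B–D–F#) is foreign: the diatonic IV on degree 4 is B, whereas Bm comes from F# minor. It is labeled iv.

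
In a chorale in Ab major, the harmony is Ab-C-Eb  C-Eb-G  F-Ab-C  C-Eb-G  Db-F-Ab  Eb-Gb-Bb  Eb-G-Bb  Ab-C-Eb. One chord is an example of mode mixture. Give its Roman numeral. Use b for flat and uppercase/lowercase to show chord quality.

The diatonic triads in Ab major are Ab, Bbm, Cm, Db, Eb, Fm, Gdim. Ab–C–Eb = Ab, C–Eb–G = Cm, F–Ab–C = Fm, Db–F–Ab = Db and Eb–G–Bb = Eb all belong to that set. But Eb–Gb–Bb is foreign: the diatonic V on degree 5 is Eb, whereas Ebm comes from Ab minor. It is labeled v.

v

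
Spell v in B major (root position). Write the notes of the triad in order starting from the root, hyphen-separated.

F#-A-C#

v is built on scale degree 5, which is F# in both B major and its parallel. Stacking thirds in B minor on F# gives F#–A–C#.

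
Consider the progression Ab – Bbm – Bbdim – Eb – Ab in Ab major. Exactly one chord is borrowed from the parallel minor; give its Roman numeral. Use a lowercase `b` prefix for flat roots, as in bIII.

ii°

The diatonic triads in Ab major are Ab, Bbm, Cm, Db, Eb, Fm, Gdim. Ab, Bbm and Eb are all diatonic. Bbdim (Bb–Db–Fb) is not: scale degree 2 in Ab major carries Bbm (ii). In Ab minor the chord on that degree is Bbdim, so here it functions as ii°, borrowed from the parallel minor.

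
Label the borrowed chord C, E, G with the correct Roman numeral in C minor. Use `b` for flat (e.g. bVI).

I

C is scale degree 1 in C minor. Diatonically C minor has Cm (i) on that degree; C–E–G is instead the major chord native to C major, so it takes the label I.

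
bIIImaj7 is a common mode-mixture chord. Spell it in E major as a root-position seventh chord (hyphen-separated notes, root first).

The root of bIIImaj7 is the lowered 3rd degree: G# becomes G. Stacking thirds in E minor on G gives G–B–D–F#.

G-B-D-F#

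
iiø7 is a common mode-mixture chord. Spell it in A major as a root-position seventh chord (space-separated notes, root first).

iiø7 is built on scale degree 2, which is B in both A major and its parallel. In A minor the chord on B is B–D–F–A.

B D F A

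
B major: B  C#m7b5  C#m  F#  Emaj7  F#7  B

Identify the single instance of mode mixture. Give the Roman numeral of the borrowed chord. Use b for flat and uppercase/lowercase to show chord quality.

iiø7

In B major the diatonic chords are B, C#m, D#m, E, F#, G#m, A#dim. B, C#m, F#, Emaj7 and F#7 are all diatonic. C#m7b5 (C#–E–G–B) doesn't fit — on degree 2 B major would have C#m (ii). C#m7b5 is the degree-2 chord of B minor, so it is the borrowed iiø7.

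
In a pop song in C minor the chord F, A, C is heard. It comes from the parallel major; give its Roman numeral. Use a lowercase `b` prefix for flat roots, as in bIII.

F is scale degree 4 in C minor. F–A–C is a major chord — the form found in C major, not the diatonic iv (Fm). Borrowed into C minor it is written IV.

IV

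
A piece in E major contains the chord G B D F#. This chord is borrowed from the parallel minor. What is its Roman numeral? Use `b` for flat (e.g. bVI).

The root G is the lowered 3rd scale degree — diatonically E major has G# there. The diatonic chord on degree 3 would be G#m (iii), but G–B–D–F# is the major-seventh chord from E minor. As a borrowed chord it is labeled bIIImaj7.

bIIImaj7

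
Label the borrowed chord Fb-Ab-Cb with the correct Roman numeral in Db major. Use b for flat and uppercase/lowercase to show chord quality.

bIII

Fb is the lowered form of scale degree 3 in Db major (the diatonic degree 3 is F). The diatonic chord on degree 3 would be Fm (iii), but Fb–Ab–Cb is the major chord from Db minor. As a borrowed chord it is labeled bIII.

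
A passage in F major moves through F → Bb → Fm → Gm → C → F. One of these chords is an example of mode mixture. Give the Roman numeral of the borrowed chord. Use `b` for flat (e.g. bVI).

F major has the diatonic set F, Gm, Am, Bb, C, Dm, Edim. Of the given chords, F, Bb, Gm and C are diatonic. Fm (F–Ab–C) is not: scale degree 1 in F major carries F (I). In F minor the chord on that degree is Fm, so here it functions as i, borrowed from the parallel minor.

i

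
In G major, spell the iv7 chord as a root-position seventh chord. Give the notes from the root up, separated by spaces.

iv7 is built on scale degree 4, which is C in both G major and its parallel. In G minor the chord on C is C–Eb–G–Bb.

C Eb G Bb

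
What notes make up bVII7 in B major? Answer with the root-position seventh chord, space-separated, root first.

A C# E G

Scale degree 7 in B major is A#. bVII7 uses the lowered form, A, taken from B minor. Stacking thirds in B minor on A gives A–C#–E–G.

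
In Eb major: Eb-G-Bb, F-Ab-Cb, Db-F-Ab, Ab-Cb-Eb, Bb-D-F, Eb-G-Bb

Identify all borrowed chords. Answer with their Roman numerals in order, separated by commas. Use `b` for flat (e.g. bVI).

ii°, bVII, iv

In Eb major the diatonic chords are Eb, Fm, Gm, Ab, Bb, Cm, Ddim. Of the given chords, Eb–G–Bb = Eb and Bb–D–F = Bb are diatonic. F–Ab–Cb doesn't fit — on degree 2 Eb major would have Fm (ii). Fdim is the degree-2 chord of Eb minor, so it is the borrowed ii°. But Db–F–Ab is foreign: the diatonic vii° on degree 7 is Ddim, whereas Db comes from Eb minor. It is labeled bVII. Ab–Cb–Eb is not: scale degree 4 in Eb major carries Ab (IV). In Eb minor the chord on that degree is Abm, so here it functions as iv, borrowed from the parallel minor.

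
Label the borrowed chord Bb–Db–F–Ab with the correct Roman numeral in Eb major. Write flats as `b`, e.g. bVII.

Bb is scale degree 5 in Eb major. Diatonically Eb major has Bb (V) on that degree; Bb–Db–F–Ab is instead the minor-seventh chord native to Eb minor, so it takes the label v7.

v7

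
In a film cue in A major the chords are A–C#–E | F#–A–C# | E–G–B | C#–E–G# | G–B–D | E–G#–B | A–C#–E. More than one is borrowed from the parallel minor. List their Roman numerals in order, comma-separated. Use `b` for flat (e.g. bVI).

A major has the diatonic set A, Bm, C#m, D, E, F#m, G#dim. A–C#–E = A, F#–A–C# = F#m, C#–E–G# = C#m and E–G#–B = E all belong to that set. E–G–B doesn't fit — on degree 5 A major would have E (V). Em is the degree-5 chord of A minor, so it is the borrowed v. But G–B–D is foreign: the diatonic vii° on degree 7 is G#dim, whereas G comes from A minor. It is labeled bVII.

v, bVII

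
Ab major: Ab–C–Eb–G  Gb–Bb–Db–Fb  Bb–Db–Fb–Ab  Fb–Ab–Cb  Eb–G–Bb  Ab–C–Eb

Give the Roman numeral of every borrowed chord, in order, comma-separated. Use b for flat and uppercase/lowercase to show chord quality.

Ab major has the diatonic set Ab, Bbm, Cm, Db, Eb, Fm, Gdim. Of the given chords, Ab–C–Eb–G = Abmaj7, Eb–G–Bb = Eb and Ab–C–Eb = Ab are diatonic. Gb–Bb–Db–Fb doesn't fit — on degree 7 Ab major would have Gdim (vii°). Gb7 is the degree-7 chord of Ab minor, so it is the borrowed bVII7. Bb–Db–Fb–Ab doesn't fit — on degree 2 Ab major would have Bbm (ii). Bbm7b5 is the degree-2 chord of Ab minor, so it is the borrowed iiø7. But Fb–Ab–Cb is foreign: the diatonic vi on degree 6 is Fm, whereas Fb comes from Ab minor. It is labeled bVI.

bVII7, iiø7, bVI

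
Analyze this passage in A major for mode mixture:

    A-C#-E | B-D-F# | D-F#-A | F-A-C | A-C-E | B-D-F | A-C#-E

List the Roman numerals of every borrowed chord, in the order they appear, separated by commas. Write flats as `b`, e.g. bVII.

The diatonic triads in A major are A, Bm, C#m, D, E, F#m, G#dim. A–C#–E = A, B–D–F# = Bm and D–F#–A = D all belong to that set. F–A–C doesn't fit — on degree 6 A major would have F#m (vi). F is the degree-6 chord of A minor, so it is the borrowed bVI. But A–C–E is foreign: the diatonic I on degree 1 is A, whereas Am comes from A minor. It is labeled i. But B–D–F is foreign: the diatonic ii on degree 2 is Bm, whereas Bdim comes from A minor. It is labeled ii°.

bVI, i, ii°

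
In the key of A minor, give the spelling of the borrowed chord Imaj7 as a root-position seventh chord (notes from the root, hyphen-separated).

Imaj7 is built on scale degree 1, which is A in both A minor and its parallel. Stacking thirds in A major on A gives A–C#–E–G#.

A-C#-E-G#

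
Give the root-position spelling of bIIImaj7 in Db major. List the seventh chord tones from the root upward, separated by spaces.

Fb Ab Cb Eb

Scale degree 3 in Db major is F. bIIImaj7 uses the lowered form, Fb, taken from Db minor. Building the major-seventh chord from the parallel minor on Fb: Fb–Ab–Cb–Eb.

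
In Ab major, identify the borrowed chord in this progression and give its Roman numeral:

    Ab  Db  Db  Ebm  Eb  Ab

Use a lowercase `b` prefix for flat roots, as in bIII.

In Ab major the diatonic chords are Ab, Bbm, Cm, Db, Eb, Fm, Gdim. Of the given chords, Ab, Db and Eb are diatonic. But Ebm (Eb–Gb–Bb) is foreign: the diatonic V on degree 5 is Eb, whereas Ebm comes from Ab minor. It is labeled v.

v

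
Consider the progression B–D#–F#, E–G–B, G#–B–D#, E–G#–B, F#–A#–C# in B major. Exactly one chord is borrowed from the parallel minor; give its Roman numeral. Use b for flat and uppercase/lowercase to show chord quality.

iv

The diatonic triads in B major are B, C#m, D#m, E, F#, G#m, A#dim. B–D#–F# = B, G#–B–D# = G#m, E–G#–B = E and F#–A#–C# = F# all belong to that set. But E–G–B is foreign: the diatonic IV on degree 4 is E, whereas Em comes from B minor. It is labeled iv.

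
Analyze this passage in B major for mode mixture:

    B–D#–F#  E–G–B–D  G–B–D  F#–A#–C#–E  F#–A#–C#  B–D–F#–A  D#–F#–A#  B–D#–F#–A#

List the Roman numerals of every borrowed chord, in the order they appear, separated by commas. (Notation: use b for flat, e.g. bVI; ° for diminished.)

B major has the diatonic set B, C#m, D#m, E, F#, G#m, A#dim. B–D#–F# = B, F#–A#–C#–E = F#7, F#–A#–C# = F#, D#–F#–A# = D#m and B–D#–F#–A# = Bmaj7 all belong to that set. E–G–B–D doesn't fit — on degree 4 B major would have E (IV). Em7 is the degree-4 chord of B minor, so it is the borrowed iv7. But G–B–D is foreign: the diatonic vi on degree 6 is G#m, whereas G comes from B minor. It is labeled bVI. B–D–F#–A is not: scale degree 1 in B major carries B (I). In B minor the chord on that degree is Bm7, so here it functions as i7, borrowed from the parallel minor.

iv7, bVI, i7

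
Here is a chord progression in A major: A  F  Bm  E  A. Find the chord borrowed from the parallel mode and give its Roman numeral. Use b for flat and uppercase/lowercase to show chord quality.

In A major the diatonic chords are A, Bm, C#m, D, E, F#m, G#dim. A, Bm and E all belong to that set. But F (F–A–C) is foreign: the diatonic vi on degree 6 is F#m, whereas F comes from A minor. It is labeled bVI.

bVI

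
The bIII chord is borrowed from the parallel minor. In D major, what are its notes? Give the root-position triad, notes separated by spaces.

F A C

bIII is built on the lowered scale degree 3. In D major degree 3 is F#; lowered it becomes F. In D minor the chord on F is F–A–C.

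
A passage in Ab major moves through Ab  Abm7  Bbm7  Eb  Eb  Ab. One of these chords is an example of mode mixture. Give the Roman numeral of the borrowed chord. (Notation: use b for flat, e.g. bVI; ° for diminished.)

i7

In Ab major the diatonic chords are Ab, Bbm, Cm, Db, Eb, Fm, Gdim. Of the given chords, Ab, Bbm7 and Eb are diatonic. But Abm7 (Ab–Cb–Eb–Gb) is foreign: the diatonic I on degree 1 is Ab, whereas Abm7 comes from Ab minor. It is labeled i7.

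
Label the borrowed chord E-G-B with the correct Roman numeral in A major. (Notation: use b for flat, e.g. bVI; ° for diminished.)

v

E is scale degree 5 in A major. Diatonically A major has E (V) on that degree; E–G–B is instead the minor chord native to A minor, so it takes the label v.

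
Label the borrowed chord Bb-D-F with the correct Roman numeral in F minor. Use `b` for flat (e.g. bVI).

IV

The root Bb is the diatonic 4th degree of F minor; the borrowing shows in the chord quality. Bb–D–F is a major chord — the form found in F major, not the diatonic iv (Bbm). Borrowed into F minor it is written IV.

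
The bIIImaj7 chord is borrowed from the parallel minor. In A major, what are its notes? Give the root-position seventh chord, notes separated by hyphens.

C-E-G-B

bIIImaj7 is built on the lowered scale degree 3. In A major degree 3 is C#; lowered it becomes C. Stacking thirds in A minor on C gives C–E–G–B.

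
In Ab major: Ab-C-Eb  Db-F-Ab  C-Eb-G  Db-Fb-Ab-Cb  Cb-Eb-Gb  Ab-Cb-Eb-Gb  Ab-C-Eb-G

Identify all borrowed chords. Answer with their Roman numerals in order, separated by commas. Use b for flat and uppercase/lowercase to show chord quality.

In Ab major the diatonic chords are Ab, Bbm, Cm, Db, Eb, Fm, Gdim. Ab–C–Eb = Ab, Db–F–Ab = Db, C–Eb–G = Cm and Ab–C–Eb–G = Abmaj7 all belong to that set. Db–Fb–Ab–Cb doesn't fit — on degree 4 Ab major would have Db (IV). Dbm7 is the degree-4 chord of Ab minor, so it is the borrowed iv7. But Cb–Eb–Gb is foreign: the diatonic iii on degree 3 is Cm, whereas Cb comes from Ab minor. It is labeled bIII. Ab–Cb–Eb–Gb doesn't fit — on degree 1 Ab major would have Ab (I). Abm7 is the degree-1 chord of Ab minor, so it is the borrowed i7.

iv7, bIII, i7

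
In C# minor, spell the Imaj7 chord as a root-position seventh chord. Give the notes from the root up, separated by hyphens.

Imaj7 is built on scale degree 1, which is C# in both C# minor and its parallel. In C# major the chord on C# is C#–E#–G#–B#.

C#-E#-G#-B#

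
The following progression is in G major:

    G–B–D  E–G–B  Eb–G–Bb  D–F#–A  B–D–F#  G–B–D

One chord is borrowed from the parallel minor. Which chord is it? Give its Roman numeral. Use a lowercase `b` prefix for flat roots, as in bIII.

G major has the diatonic set G, Am, Bm, C, D, Em, F#dim. G–B–D = G, E–G–B = Em, D–F#–A = D and B–D–F# = Bm are all diatonic. Eb–G–Bb is not: scale degree 6 in G major carries Em (vi). In G minor the chord on that degree is Eb, so here it functions as bVI, borrowed from the parallel minor.

bVI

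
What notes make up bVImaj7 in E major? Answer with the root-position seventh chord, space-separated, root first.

C E G B

The root of bVImaj7 is the lowered 6th degree: C# becomes C. In E minor the chord on C is C–E–G–B.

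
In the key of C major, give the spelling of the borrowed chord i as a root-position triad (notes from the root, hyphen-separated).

C-Eb-G

The root, C, is scale degree 1 — the same note in C major and C minor; only the chord quality changes. Stacking thirds in C minor on C gives C–Eb–G.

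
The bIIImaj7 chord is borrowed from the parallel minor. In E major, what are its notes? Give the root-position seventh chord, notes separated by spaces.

G B D F#

bIIImaj7 is built on the lowered scale degree 3. In E major degree 3 is G#; lowered it becomes G. Building the major-seventh chord from the parallel minor on G: G–B–D–F#.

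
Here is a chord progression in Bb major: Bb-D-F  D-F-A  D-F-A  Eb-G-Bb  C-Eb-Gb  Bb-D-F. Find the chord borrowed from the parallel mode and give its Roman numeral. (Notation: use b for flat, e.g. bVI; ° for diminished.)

In Bb major the diatonic chords are Bb, Cm, Dm, Eb, F, Gm, Adim. Bb–D–F = Bb, D–F–A = Dm and Eb–G–Bb = Eb are all diatonic. C–Eb–Gb is not: scale degree 2 in Bb major carries Cm (ii). In Bb minor the chord on that degree is Cdim, so here it functions as ii°, borrowed from the parallel minor.

ii°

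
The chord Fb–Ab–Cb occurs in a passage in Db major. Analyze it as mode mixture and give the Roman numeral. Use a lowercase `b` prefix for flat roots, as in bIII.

The root Fb is the lowered 3rd scale degree — diatonically Db major has F there. The diatonic chord on degree 3 would be Fm (iii), but Fb–Ab–Cb is the major chord from Db minor. As a borrowed chord it is labeled bIII.

bIII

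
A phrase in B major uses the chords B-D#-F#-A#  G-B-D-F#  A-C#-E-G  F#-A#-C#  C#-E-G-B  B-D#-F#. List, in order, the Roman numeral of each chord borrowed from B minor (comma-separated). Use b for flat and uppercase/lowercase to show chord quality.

B major has the diatonic set B, C#m, D#m, E, F#, G#m, A#dim. B–D#–F#–A# = Bmaj7, F#–A#–C# = F# and B–D#–F# = B are all diatonic. G–B–D–F# doesn't fit — on degree 6 B major would have G#m (vi). Gmaj7 is the degree-6 chord of B minor, so it is the borrowed bVImaj7. A–C#–E–G is not: scale degree 7 in B major carries A#dim (vii°). In B minor the chord on that degree is A7, so here it functions as bVII7, borrowed from the parallel minor. But C#–E–G–B is foreign: the diatonic ii on degree 2 is C#m, whereas C#m7b5 comes from B minor. It is labeled iiø7.

bVImaj7, bVII7, iiø7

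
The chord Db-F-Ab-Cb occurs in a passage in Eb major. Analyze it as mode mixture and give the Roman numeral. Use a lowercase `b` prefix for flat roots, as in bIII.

Db is the lowered form of scale degree 7 in Eb major (the diatonic degree 7 is D). Db–F–Ab–Cb is a dominant-seventh chord — the form found in Eb minor, not the diatonic vii° (Ddim). Borrowed into Eb major it is written bVII7.

bVII7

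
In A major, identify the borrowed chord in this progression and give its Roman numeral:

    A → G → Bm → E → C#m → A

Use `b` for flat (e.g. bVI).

bVII

In A major the diatonic chords are A, Bm, C#m, D, E, F#m, G#dim. A, Bm, E and C#m are all diatonic. G (G–B–D) is not: scale degree 7 in A major carries G#dim (vii°). In A minor the chord on that degree is G, so here it functions as bVII, borrowed from the parallel minor.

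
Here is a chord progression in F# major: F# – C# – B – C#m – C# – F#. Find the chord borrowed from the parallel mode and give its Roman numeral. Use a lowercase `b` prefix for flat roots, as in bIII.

v

In F# major the diatonic chords are F#, G#m, A#m, B, C#, D#m, E#dim. Of the given chords, F#, C# and B are diatonic. C#m (C#–E–G#) doesn't fit — on degree 5 F# major would have C# (V). C#m is the degree-5 chord of F# minor, so it is the borrowed v.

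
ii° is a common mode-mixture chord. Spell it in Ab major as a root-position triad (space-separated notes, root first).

Bb Db Fb

ii° is built on scale degree 2, which is Bb in both Ab major and its parallel. Building the diminished chord from the parallel minor on Bb: Bb–Db–Fb.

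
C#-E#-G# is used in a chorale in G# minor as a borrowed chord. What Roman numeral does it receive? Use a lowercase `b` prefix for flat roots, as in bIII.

C# is scale degree 4 in G# minor. The diatonic chord on degree 4 would be C#m (iv), but C#–E#–G# is the major chord from G# major. As a borrowed chord it is labeled IV.

IV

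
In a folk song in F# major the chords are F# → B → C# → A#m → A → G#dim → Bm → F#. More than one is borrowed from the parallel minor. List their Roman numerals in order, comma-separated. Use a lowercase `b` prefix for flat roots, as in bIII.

In F# major the diatonic chords are F#, G#m, A#m, B, C#, D#m, E#dim. F#, B, C# and A#m are all diatonic. A (A–C#–E) doesn't fit — on degree 3 F# major would have A#m (iii). A is the degree-3 chord of F# minor, so it is the borrowed bIII. But G#dim (G#–B–D) is foreign: the diatonic ii on degree 2 is G#m, whereas G#dim comes from F# minor. It is labeled ii°. Bm (B–D–F#) doesn't fit — on degree 4 F# major would have B (IV). Bm is the degree-4 chord of F# minor, so it is the borrowed iv.

bIII, ii°, iv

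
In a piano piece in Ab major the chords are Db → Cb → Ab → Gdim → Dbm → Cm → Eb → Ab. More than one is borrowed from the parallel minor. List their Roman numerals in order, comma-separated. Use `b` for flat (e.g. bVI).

bIII, iv

Ab major has the diatonic set Ab, Bbm, Cm, Db, Eb, Fm, Gdim. Db, Ab, Gdim, Cm and Eb are all diatonic. Cb (Cb–Eb–Gb) doesn't fit — on degree 3 Ab major would have Cm (iii). Cb is the degree-3 chord of Ab minor, so it is the borrowed bIII. Dbm (Db–Fb–Ab) doesn't fit — on degree 4 Ab major would have Db (IV). Dbm is the degree-4 chord of Ab minor, so it is the borrowed iv.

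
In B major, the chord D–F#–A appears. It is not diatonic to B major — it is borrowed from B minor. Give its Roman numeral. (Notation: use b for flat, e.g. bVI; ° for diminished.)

D is the lowered form of scale degree 3 in B major (the diatonic degree 3 is D#). Diatonically B major has D#m (iii) on that degree; D–F#–A is instead the major chord native to B minor, so it takes the label bIII.

bIII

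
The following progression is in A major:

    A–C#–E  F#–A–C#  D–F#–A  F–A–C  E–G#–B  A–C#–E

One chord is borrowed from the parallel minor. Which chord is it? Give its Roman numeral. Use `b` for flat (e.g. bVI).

bVI

In A major the diatonic chords are A, Bm, C#m, D, E, F#m, G#dim. A–C#–E = A, F#–A–C# = F#m, D–F#–A = D and E–G#–B = E all belong to that set. But F–A–C is foreign: the diatonic vi on degree 6 is F#m, whereas F comes from A minor. It is labeled bVI.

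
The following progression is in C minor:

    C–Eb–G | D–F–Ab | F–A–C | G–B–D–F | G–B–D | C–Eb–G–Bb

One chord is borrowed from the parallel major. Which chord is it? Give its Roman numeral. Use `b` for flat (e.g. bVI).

C minor has the diatonic set Cm, Ddim, Eb, Fm, G, Ab, Bb (with V from harmonic minor). C–Eb–G = Cm, D–F–Ab = Ddim, G–B–D–F = G7, G–B–D = G and C–Eb–G–Bb = Cm7 are all diatonic. F–A–C doesn't fit — on degree 4 C minor would have Fm (iv). F is the degree-4 chord of C major, so it is the borrowed IV.

IV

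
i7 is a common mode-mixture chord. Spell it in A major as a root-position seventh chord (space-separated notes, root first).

i7 is built on scale degree 1, which is A in both A major and its parallel. Stacking thirds in A minor on A gives A–C–E–G.

A C E G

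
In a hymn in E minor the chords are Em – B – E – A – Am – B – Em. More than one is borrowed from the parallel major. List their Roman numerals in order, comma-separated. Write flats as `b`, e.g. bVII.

The diatonic triads in E minor (with V from harmonic minor) are Em, F#dim, G, Am, B, C, D. Em, B and Am all belong to that set. E (E–G#–B) doesn't fit — on degree 1 E minor would have Em (i). E is the degree-1 chord of E major, so it is the borrowed I. A (A–C#–E) is not: scale degree 4 in E minor carries Am (iv). In E major the chord on that degree is A, so here it functions as IV, borrowed from the parallel major.

I, IV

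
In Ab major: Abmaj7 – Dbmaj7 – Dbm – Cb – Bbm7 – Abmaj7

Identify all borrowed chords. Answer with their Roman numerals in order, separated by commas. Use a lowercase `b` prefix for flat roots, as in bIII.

iv, bIII

The diatonic triads in Ab major are Ab, Bbm, Cm, Db, Eb, Fm, Gdim. Abmaj7, Dbmaj7 and Bbm7 are all diatonic. Dbm (Db–Fb–Ab) doesn't fit — on degree 4 Ab major would have Db (IV). Dbm is the degree-4 chord of Ab minor, so it is the borrowed iv. Cb (Cb–Eb–Gb) is not: scale degree 3 in Ab major carries Cm (iii). In Ab minor the chord on that degree is Cb, so here it functions as bIII, borrowed from the parallel minor.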